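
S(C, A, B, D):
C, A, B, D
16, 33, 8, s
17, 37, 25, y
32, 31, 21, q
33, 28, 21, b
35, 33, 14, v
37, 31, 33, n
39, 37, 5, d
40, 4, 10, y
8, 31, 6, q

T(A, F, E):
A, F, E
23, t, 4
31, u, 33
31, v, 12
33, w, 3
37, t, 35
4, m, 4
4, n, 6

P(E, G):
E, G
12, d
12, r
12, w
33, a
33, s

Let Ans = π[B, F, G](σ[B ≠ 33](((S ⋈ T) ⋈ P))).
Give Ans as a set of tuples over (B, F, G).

{(21, u, a), (21, u, s), (21, v, d), (21, v, r), (21, v, w), (6, u, a), (6, u, s), (6, v, d), (6, v, r), (6, v, w)}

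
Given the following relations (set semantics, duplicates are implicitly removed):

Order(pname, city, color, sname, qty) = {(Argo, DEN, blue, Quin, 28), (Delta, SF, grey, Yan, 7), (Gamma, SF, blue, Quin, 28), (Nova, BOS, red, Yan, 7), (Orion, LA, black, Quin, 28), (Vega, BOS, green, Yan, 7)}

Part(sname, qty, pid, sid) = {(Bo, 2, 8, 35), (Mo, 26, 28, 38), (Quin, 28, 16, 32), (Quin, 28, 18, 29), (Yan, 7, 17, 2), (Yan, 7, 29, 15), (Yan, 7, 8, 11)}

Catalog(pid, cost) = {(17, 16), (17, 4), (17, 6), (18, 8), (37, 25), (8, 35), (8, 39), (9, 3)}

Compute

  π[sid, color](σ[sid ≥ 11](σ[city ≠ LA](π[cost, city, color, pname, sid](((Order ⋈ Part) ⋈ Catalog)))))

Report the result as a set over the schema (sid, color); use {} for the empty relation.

{(11, green), (11, grey), (11, red), (29, blue)}

Natural join on sname, qty: {(Argo, DEN, blue, Quin, 28, 16, 32), (Argo, DEN, blue, Quin, 28, 18, 29), (Delta, SF, grey, Yan, 7, 17, 2), (Delta, SF, grey, Yan, 7, 29, 15), (Delta, SF, grey, Yan, 7, 8, 11), (Gamma, SF, blue, Quin, 28, 16, 32), (Gamma, SF, blue, Quin, 28, 18, 29), (Nova, BOS, red, Yan, 7, 17, 2), (Nova, BOS, red, Yan, 7, 29, 15), (Nova, BOS, red, Yan, 7, 8, 11), (Orion, LA, black, Quin, 28, 16, 32), (Orion, LA, black, Quin, 28, 18, 29), (Vega, BOS, green, Yan, 7, 17, 2), (Vega, BOS, green, Yan, 7, 29, 15), (Vega, BOS, green, Yan, 7, 8, 11)}
Natural join on pid: {(Argo, DEN, blue, Quin, 28, 18, 29, 8), (Delta, SF, grey, Yan, 7, 17, 2, 16), (Delta, SF, grey, Yan, 7, 17, 2, 4), (Delta, SF, grey, Yan, 7, 17, 2, 6), (Delta, SF, grey, Yan, 7, 8, 11, 35), (Delta, SF, grey, Yan, 7, 8, 11, 39), (Gamma, SF, blue, Quin, 28, 18, 29, 8), (Nova, BOS, red, Yan, 7, 17, 2, 16), (Nova, BOS, red, Yan, 7, 17, 2, 4), (Nova, BOS, red, Yan, 7, 17, 2, 6), (Nova, BOS, red, Yan, 7, 8, 11, 35), (Nova, BOS, red, Yan, 7, 8, 11, 39), (Orion, LA, black, Quin, 28, 18, 29, 8), (Vega, BOS, green, Yan, 7, 17, 2, 16), (Vega, BOS, green, Yan, 7, 17, 2, 4), (Vega, BOS, green, Yan, 7, 17, 2, 6), (Vega, BOS, green, Yan, 7, 8, 11, 35), (Vega, BOS, green, Yan, 7, 8, 11, 39)}
π[cost, city, color, pname, sid]: project onto (cost, city, color, pname, sid) → {(16, BOS, green, Vega, 2), (16, BOS, red, Nova, 2), (16, SF, grey, Delta, 2), (35, BOS, green, Vega, 11), (35, BOS, red, Nova, 11), (35, SF, grey, Delta, 11), (39, BOS, green, Vega, 11), (39, BOS, red, Nova, 11), (39, SF, grey, Delta, 11), (4, BOS, green, Vega, 2), (4, BOS, red, Nova, 2), (4, SF, grey, Delta, 2), (6, BOS, green, Vega, 2), (6, BOS, red, Nova, 2), (6, SF, grey, Delta, 2), (8, DEN, blue, Argo, 29), (8, LA, black, Orion, 29), (8, SF, blue, Gamma, 29)}
Filtering on city ≠ LA leaves {(16, BOS, green, Vega, 2), (16, BOS, red, Nova, 2), (16, SF, grey, Delta, 2), (35, BOS, green, Vega, 11), (35, BOS, red, Nova, 11), (35, SF, grey, Delta, 11), (39, BOS, green, Vega, 11), (39, BOS, red, Nova, 11), (39, SF, grey, Delta, 11), (4, BOS, green, Vega, 2), (4, BOS, red, Nova, 2), (4, SF, grey, Delta, 2), (6, BOS, green, Vega, 2), (6, BOS, red, Nova, 2), (6, SF, grey, Delta, 2), (8, DEN, blue, Argo, 29), (8, SF, blue, Gamma, 29)}.
Filtering on sid ≥ 11 leaves {(35, BOS, green, Vega, 11), (35, BOS, red, Nova, 11), (35, SF, grey, Delta, 11), (39, BOS, green, Vega, 11), (39, BOS, red, Nova, 11), (39, SF, grey, Delta, 11), (8, DEN, blue, Argo, 29), (8, SF, blue, Gamma, 29)}.
π[sid, color]: project onto (sid, color) (4 duplicate(s) eliminated) → {(11, green), (11, grey), (11, red), (29, blue)}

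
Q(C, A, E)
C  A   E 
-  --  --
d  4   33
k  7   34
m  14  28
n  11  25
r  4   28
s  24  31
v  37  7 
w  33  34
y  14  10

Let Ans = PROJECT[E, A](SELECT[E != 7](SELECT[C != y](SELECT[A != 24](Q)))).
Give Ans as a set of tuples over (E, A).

σ[A != 24]: keep tuples satisfying A != 24 → {(d, 4, 33), (k, 7, 34), (m, 14, 28), (n, 11, 25), (r, 4, 28), (v, 37, 7), (w, 33, 34), (y, 14, 10)}
σ[C != y]: keep tuples satisfying C != y → {(d, 4, 33), (k, 7, 34), (m, 14, 28), (n, 11, 25), (r, 4, 28), (v, 37, 7), (w, 33, 34)}
σ[E != 7]: keep tuples satisfying E != 7 → {(d, 4, 33), (k, 7, 34), (m, 14, 28), (n, 11, 25), (r, 4, 28), (w, 33, 34)}
π[E, A]: project onto (E, A) → {(25, 11), (28, 14), (28, 4), (33, 4), (34, 33), (34, 7)}

{(25, 11), (28, 14), (28, 4), (33, 4), (34, 33), (34, 7)}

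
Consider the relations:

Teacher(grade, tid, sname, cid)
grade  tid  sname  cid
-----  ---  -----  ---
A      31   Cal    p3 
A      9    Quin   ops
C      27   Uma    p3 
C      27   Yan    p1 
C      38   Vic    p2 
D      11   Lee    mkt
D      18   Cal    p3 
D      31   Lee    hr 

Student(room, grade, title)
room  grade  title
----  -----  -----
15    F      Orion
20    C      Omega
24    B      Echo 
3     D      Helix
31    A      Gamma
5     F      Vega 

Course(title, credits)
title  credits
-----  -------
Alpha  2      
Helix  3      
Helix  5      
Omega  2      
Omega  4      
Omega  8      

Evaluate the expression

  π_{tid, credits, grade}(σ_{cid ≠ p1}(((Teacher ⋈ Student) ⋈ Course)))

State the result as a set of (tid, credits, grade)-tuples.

{(11, 3, D), (11, 5, D), (18, 3, D), (18, 5, D), (27, 2, C), (27, 4, C), (27, 8, C), (31, 3, D), (31, 5, D), (38, 2, C), (38, 4, C), (38, 8, C)}

Natural join on grade: {(A, 31, Cal, p3, 31, Gamma), (A, 9, Quin, ops, 31, Gamma), (C, 27, Uma, p3, 20, Omega), (C, 27, Yan, p1, 20, Omega), (C, 38, Vic, p2, 20, Omega), (D, 11, Lee, mkt, 3, Helix), (D, 18, Cal, p3, 3, Helix), (D, 31, Lee, hr, 3, Helix)}
Natural join on title: {(C, 27, Uma, p3, 20, Omega, 2), (C, 27, Uma, p3, 20, Omega, 4), (C, 27, Uma, p3, 20, Omega, 8), (C, 27, Yan, p1, 20, Omega, 2), (C, 27, Yan, p1, 20, Omega, 4), (C, 27, Yan, p1, 20, Omega, 8), (C, 38, Vic, p2, 20, Omega, 2), (C, 38, Vic, p2, 20, Omega, 4), (C, 38, Vic, p2, 20, Omega, 8), (D, 11, Lee, mkt, 3, Helix, 3), (D, 11, Lee, mkt, 3, Helix, 5), (D, 18, Cal, p3, 3, Helix, 3), (D, 18, Cal, p3, 3, Helix, 5), (D, 31, Lee, hr, 3, Helix, 3), (D, 31, Lee, hr, 3, Helix, 5)}
σ[cid ≠ p1]: keep tuples satisfying cid ≠ p1 → {(C, 27, Uma, p3, 20, Omega, 2), (C, 27, Uma, p3, 20, Omega, 4), (C, 27, Uma, p3, 20, Omega, 8), (C, 38, Vic, p2, 20, Omega, 2), (C, 38, Vic, p2, 20, Omega, 4), (C, 38, Vic, p2, 20, Omega, 8), (D, 11, Lee, mkt, 3, Helix, 3), (D, 11, Lee, mkt, 3, Helix, 5), (D, 18, Cal, p3, 3, Helix, 3), (D, 18, Cal, p3, 3, Helix, 5), (D, 31, Lee, hr, 3, Helix, 3), (D, 31, Lee, hr, 3, Helix, 5)}
π_{tid, credits, grade} gives {(11, 3, D), (11, 5, D), (18, 3, D), (18, 5, D), (27, 2, C), (27, 4, C), (27, 8, C), (31, 3, D), (31, 5, D), (38, 2, C), (38, 4, C), (38, 8, C)}.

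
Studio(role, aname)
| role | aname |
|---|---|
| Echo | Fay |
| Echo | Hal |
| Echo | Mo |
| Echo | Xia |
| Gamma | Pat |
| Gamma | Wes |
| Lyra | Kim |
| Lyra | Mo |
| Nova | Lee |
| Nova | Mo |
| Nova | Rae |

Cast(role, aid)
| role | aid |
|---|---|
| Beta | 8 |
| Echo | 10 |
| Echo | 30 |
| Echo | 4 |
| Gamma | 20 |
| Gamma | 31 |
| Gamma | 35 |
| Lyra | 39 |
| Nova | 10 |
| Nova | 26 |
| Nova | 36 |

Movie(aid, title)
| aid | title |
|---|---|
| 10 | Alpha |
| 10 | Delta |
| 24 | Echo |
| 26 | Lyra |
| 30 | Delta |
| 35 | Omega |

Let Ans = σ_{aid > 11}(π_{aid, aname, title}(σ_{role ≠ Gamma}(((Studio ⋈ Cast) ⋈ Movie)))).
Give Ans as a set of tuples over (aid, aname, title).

Natural join on role: {(Echo, Fay, 10), (Echo, Fay, 30), (Echo, Fay, 4), (Echo, Hal, 10), (Echo, Hal, 30), (Echo, Hal, 4), (Echo, Mo, 10), (Echo, Mo, 30), (Echo, Mo, 4), (Echo, Xia, 10), (Echo, Xia, 30), (Echo, Xia, 4), (Gamma, Pat, 20), (Gamma, Pat, 31), (Gamma, Pat, 35), (Gamma, Wes, 20), (Gamma, Wes, 31), (Gamma, Wes, 35), (Lyra, Kim, 39), (Lyra, Mo, 39), (Nova, Lee, 10), (Nova, Lee, 26), (Nova, Lee, 36), (Nova, Mo, 10), (Nova, Mo, 26), (Nova, Mo, 36), (Nova, Rae, 10), (Nova, Rae, 26), (Nova, Rae, 36)}
Natural join on aid: {(Echo, Fay, 10, Alpha), (Echo, Fay, 10, Delta), (Echo, Fay, 30, Delta), (Echo, Hal, 10, Alpha), (Echo, Hal, 10, Delta), (Echo, Hal, 30, Delta), (Echo, Mo, 10, Alpha), (Echo, Mo, 10, Delta), (Echo, Mo, 30, Delta), (Echo, Xia, 10, Alpha), (Echo, Xia, 10, Delta), (Echo, Xia, 30, Delta), (Gamma, Pat, 35, Omega), (Gamma, Wes, 35, Omega), (Nova, Lee, 10, Alpha), (Nova, Lee, 10, Delta), (Nova, Lee, 26, Lyra), (Nova, Mo, 10, Alpha), (Nova, Mo, 10, Delta), (Nova, Mo, 26, Lyra), (Nova, Rae, 10, Alpha), (Nova, Rae, 10, Delta), (Nova, Rae, 26, Lyra)}
σ[role ≠ Gamma]: keep tuples satisfying role ≠ Gamma → {(Echo, Fay, 10, Alpha), (Echo, Fay, 10, Delta), (Echo, Fay, 30, Delta), (Echo, Hal, 10, Alpha), (Echo, Hal, 10, Delta), (Echo, Hal, 30, Delta), (Echo, Mo, 10, Alpha), (Echo, Mo, 10, Delta), (Echo, Mo, 30, Delta), (Echo, Xia, 10, Alpha), (Echo, Xia, 10, Delta), (Echo, Xia, 30, Delta), (Nova, Lee, 10, Alpha), (Nova, Lee, 10, Delta), (Nova, Lee, 26, Lyra), (Nova, Mo, 10, Alpha), (Nova, Mo, 10, Delta), (Nova, Mo, 26, Lyra), (Nova, Rae, 10, Alpha), (Nova, Rae, 10, Delta), (Nova, Rae, 26, Lyra)}
π_{aid, aname, title} gives {(10, Fay, Alpha), (10, Fay, Delta), (10, Hal, Alpha), (10, Hal, Delta), (10, Lee, Alpha), (10, Lee, Delta), (10, Mo, Alpha), (10, Mo, Delta), (10, Rae, Alpha), (10, Rae, Delta), (10, Xia, Alpha), (10, Xia, Delta), (26, Lee, Lyra), (26, Mo, Lyra), (26, Rae, Lyra), (30, Fay, Delta), (30, Hal, Delta), (30, Mo, Delta), (30, Xia, Delta)} (2 duplicate(s) eliminated).
σ[aid > 11]: keep tuples satisfying aid > 11 → {(26, Lee, Lyra), (26, Mo, Lyra), (26, Rae, Lyra), (30, Fay, Delta), (30, Hal, Delta), (30, Mo, Delta), (30, Xia, Delta)}

{(26, Lee, Lyra), (26, Mo, Lyra), (26, Rae, Lyra), (30, Fay, Delta), (30, Hal, Delta), (30, Mo, Delta), (30, Xia, Delta)}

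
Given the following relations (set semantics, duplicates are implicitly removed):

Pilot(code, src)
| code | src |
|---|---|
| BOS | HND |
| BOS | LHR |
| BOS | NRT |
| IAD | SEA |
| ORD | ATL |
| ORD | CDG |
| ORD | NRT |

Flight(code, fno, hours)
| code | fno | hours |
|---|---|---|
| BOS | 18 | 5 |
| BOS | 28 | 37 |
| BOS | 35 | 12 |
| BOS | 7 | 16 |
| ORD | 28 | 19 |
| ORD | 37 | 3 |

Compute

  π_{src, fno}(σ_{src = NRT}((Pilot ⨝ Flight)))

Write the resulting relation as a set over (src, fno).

Pilot ⋈ Flight (natural join on code): {(BOS, HND, 18, 5), (BOS, HND, 28, 37), (BOS, HND, 35, 12), (BOS, HND, 7, 16), (BOS, LHR, 18, 5), (BOS, LHR, 28, 37), (BOS, LHR, 35, 12), (BOS, LHR, 7, 16), (BOS, NRT, 18, 5), (BOS, NRT, 28, 37), (BOS, NRT, 35, 12), (BOS, NRT, 7, 16), (ORD, ATL, 28, 19), (ORD, ATL, 37, 3), (ORD, CDG, 28, 19), (ORD, CDG, 37, 3), (ORD, NRT, 28, 19), (ORD, NRT, 37, 3)}
Selection src = NRT: {(BOS, NRT, 18, 5), (BOS, NRT, 28, 37), (BOS, NRT, 35, 12), (BOS, NRT, 7, 16), (ORD, NRT, 28, 19), (ORD, NRT, 37, 3)}
Keep only column(s) src, fno (1 duplicate(s) eliminated): {(NRT, 18), (NRT, 28), (NRT, 35), (NRT, 37), (NRT, 7)}

{(NRT, 18), (NRT, 28), (NRT, 35), (NRT, 37), (NRT, 7)}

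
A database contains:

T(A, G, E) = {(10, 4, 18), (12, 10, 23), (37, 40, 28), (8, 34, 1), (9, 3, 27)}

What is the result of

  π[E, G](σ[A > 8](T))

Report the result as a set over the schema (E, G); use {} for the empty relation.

{(18, 4), (23, 10), (27, 3), (28, 40)}

Filtering on A > 8 leaves {(10, 4, 18), (12, 10, 23), (37, 40, 28), (9, 3, 27)}.
π[E, G]: project onto (E, G) → {(18, 4), (23, 10), (27, 3), (28, 40)}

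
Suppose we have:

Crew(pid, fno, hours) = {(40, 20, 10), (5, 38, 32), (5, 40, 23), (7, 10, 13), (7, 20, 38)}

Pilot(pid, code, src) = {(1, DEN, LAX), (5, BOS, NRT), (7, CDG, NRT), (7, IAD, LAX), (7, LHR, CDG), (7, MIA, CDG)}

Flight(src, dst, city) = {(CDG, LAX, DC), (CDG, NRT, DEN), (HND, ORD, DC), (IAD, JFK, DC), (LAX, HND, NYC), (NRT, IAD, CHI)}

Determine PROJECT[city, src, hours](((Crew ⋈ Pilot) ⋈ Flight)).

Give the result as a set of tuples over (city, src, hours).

{(CHI, NRT, 13), (CHI, NRT, 23), (CHI, NRT, 32), (CHI, NRT, 38), (DC, CDG, 13), (DC, CDG, 38), (DEN, CDG, 13), (DEN, CDG, 38), (NYC, LAX, 13), (NYC, LAX, 38)}

Joining Crew and Pilot on pid yields {(5, 38, 32, BOS, NRT), (5, 40, 23, BOS, NRT), (7, 10, 13, CDG, NRT), (7, 10, 13, IAD, LAX), (7, 10, 13, LHR, CDG), (7, 10, 13, MIA, CDG), (7, 20, 38, CDG, NRT), (7, 20, 38, IAD, LAX), (7, 20, 38, LHR, CDG), (7, 20, 38, MIA, CDG)}.
Joining (Crew ⋈ Pilot) and Flight on src yields {(5, 38, 32, BOS, NRT, IAD, CHI), (5, 40, 23, BOS, NRT, IAD, CHI), (7, 10, 13, CDG, NRT, IAD, CHI), (7, 10, 13, IAD, LAX, HND, NYC), (7, 10, 13, LHR, CDG, LAX, DC), (7, 10, 13, LHR, CDG, NRT, DEN), (7, 10, 13, MIA, CDG, LAX, DC), (7, 10, 13, MIA, CDG, NRT, DEN), (7, 20, 38, CDG, NRT, IAD, CHI), (7, 20, 38, IAD, LAX, HND, NYC), (7, 20, 38, LHR, CDG, LAX, DC), (7, 20, 38, LHR, CDG, NRT, DEN), (7, 20, 38, MIA, CDG, LAX, DC), (7, 20, 38, MIA, CDG, NRT, DEN)}.
Keep only column(s) city, src, hours (4 duplicate(s) eliminated): {(CHI, NRT, 13), (CHI, NRT, 23), (CHI, NRT, 32), (CHI, NRT, 38), (DC, CDG, 13), (DC, CDG, 38), (DEN, CDG, 13), (DEN, CDG, 38), (NYC, LAX, 13), (NYC, LAX, 38)}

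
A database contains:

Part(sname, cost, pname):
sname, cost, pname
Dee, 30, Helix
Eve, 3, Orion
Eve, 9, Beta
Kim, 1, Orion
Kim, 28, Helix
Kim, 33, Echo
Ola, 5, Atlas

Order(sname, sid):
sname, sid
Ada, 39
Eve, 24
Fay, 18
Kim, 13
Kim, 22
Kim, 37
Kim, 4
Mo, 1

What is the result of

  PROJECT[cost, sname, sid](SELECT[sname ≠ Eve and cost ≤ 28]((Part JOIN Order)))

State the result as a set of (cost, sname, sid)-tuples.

{(1, Kim, 13), (1, Kim, 22), (1, Kim, 37), (1, Kim, 4), (28, Kim, 13), (28, Kim, 22), (28, Kim, 37), (28, Kim, 4)}

Part ⋈ Order (natural join on sname): {(Eve, 3, Orion, 24), (Eve, 9, Beta, 24), (Kim, 1, Orion, 13), (Kim, 1, Orion, 22), (Kim, 1, Orion, 37), (Kim, 1, Orion, 4), (Kim, 28, Helix, 13), (Kim, 28, Helix, 22), (Kim, 28, Helix, 37), (Kim, 28, Helix, 4), (Kim, 33, Echo, 13), (Kim, 33, Echo, 22), (Kim, 33, Echo, 37), (Kim, 33, Echo, 4)}
Filtering on sname ≠ Eve and cost ≤ 28 leaves {(Kim, 1, Orion, 13), (Kim, 1, Orion, 22), (Kim, 1, Orion, 37), (Kim, 1, Orion, 4), (Kim, 28, Helix, 13), (Kim, 28, Helix, 22), (Kim, 28, Helix, 37), (Kim, 28, Helix, 4)}.
Projecting to cost, sname, sid: {(1, Kim, 13), (1, Kim, 22), (1, Kim, 37), (1, Kim, 4), (28, Kim, 13), (28, Kim, 22), (28, Kim, 37), (28, Kim, 4)}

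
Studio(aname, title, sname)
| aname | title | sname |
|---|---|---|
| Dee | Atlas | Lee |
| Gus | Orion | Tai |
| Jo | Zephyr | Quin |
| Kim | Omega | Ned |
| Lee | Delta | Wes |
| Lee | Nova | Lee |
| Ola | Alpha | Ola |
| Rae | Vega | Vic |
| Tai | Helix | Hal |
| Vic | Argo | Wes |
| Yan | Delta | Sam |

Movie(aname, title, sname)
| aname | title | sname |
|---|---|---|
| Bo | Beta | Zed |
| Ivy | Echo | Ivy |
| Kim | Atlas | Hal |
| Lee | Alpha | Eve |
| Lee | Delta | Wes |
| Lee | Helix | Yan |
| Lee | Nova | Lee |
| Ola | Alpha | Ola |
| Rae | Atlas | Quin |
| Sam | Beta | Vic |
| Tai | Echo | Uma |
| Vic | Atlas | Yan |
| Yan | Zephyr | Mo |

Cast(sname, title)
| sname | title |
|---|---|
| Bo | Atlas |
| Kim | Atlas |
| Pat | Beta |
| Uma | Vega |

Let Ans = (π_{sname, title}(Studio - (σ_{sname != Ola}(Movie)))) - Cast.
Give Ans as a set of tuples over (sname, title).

Selection sname != Ola: {(Bo, Beta, Zed), (Ivy, Echo, Ivy), (Kim, Atlas, Hal), (Lee, Alpha, Eve), (Lee, Delta, Wes), (Lee, Helix, Yan), (Lee, Nova, Lee), (Rae, Atlas, Quin), (Sam, Beta, Vic), (Tai, Echo, Uma), (Vic, Atlas, Yan), (Yan, Zephyr, Mo)}
Set difference of the two operands is {(Dee, Atlas, Lee), (Gus, Orion, Tai), (Jo, Zephyr, Quin), (Kim, Omega, Ned), (Ola, Alpha, Ola), (Rae, Vega, Vic), (Tai, Helix, Hal), (Vic, Argo, Wes), (Yan, Delta, Sam)}.
Projecting to sname, title: {(Hal, Helix), (Lee, Atlas), (Ned, Omega), (Ola, Alpha), (Quin, Zephyr), (Sam, Delta), (Tai, Orion), (Vic, Vega), (Wes, Argo)}
Set difference of the two operands is {(Hal, Helix), (Lee, Atlas), (Ned, Omega), (Ola, Alpha), (Quin, Zephyr), (Sam, Delta), (Tai, Orion), (Vic, Vega), (Wes, Argo)}.

{(Hal, Helix), (Lee, Atlas), (Ned, Omega), (Ola, Alpha), (Quin, Zephyr), (Sam, Delta), (Tai, Orion), (Vic, Vega), (Wes, Argo)}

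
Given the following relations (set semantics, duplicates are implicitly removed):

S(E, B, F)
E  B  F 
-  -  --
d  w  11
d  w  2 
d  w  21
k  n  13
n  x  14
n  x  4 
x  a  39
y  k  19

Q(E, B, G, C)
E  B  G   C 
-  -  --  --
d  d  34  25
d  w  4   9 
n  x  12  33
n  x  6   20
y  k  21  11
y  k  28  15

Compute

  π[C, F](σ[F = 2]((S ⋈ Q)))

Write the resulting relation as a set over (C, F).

{(9, 2)}

Natural join on E, B: {(d, w, 11, 4, 9), (d, w, 2, 4, 9), (d, w, 21, 4, 9), (n, x, 14, 12, 33), (n, x, 14, 6, 20), (n, x, 4, 12, 33), (n, x, 4, 6, 20), (y, k, 19, 21, 11), (y, k, 19, 28, 15)}
Selection F = 2: {(d, w, 2, 4, 9)}
π[C, F]: project onto (C, F) → {(9, 2)}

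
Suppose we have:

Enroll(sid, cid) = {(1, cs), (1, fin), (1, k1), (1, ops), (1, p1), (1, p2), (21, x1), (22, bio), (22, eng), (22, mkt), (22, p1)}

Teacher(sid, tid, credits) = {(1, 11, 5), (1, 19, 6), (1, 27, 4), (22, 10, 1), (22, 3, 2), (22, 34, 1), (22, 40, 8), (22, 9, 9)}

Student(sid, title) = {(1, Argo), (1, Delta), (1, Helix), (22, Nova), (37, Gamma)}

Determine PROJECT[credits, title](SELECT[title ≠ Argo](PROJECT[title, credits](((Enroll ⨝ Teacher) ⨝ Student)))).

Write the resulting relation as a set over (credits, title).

Natural join on sid: {(1, cs, 11, 5), (1, cs, 19, 6), (1, cs, 27, 4), (1, fin, 11, 5), (1, fin, 19, 6), (1, fin, 27, 4), (1, k1, 11, 5), (1, k1, 19, 6), (1, k1, 27, 4), (1, ops, 11, 5), (1, ops, 19, 6), (1, ops, 27, 4), (1, p1, 11, 5), (1, p1, 19, 6), (1, p1, 27, 4), (1, p2, 11, 5), (1, p2, 19, 6), (1, p2, 27, 4), (22, bio, 10, 1), (22, bio, 3, 2), (22, bio, 34, 1), (22, bio, 40, 8), (22, bio, 9, 9), (22, eng, 10, 1), (22, eng, 3, 2), (22, eng, 34, 1), (22, eng, 40, 8), (22, eng, 9, 9), (22, mkt, 10, 1), (22, mkt, 3, 2), (22, mkt, 34, 1), (22, mkt, 40, 8), (22, mkt, 9, 9), (22, p1, 10, 1), (22, p1, 3, 2), (22, p1, 34, 1), (22, p1, 40, 8), (22, p1, 9, 9)}
Natural join on sid: {(1, cs, 11, 5, Argo), (1, cs, 11, 5, Delta), (1, cs, 11, 5, Helix), (1, cs, 19, 6, Argo), (1, cs, 19, 6, Delta), (1, cs, 19, 6, Helix), (1, cs, 27, 4, Argo), (1, cs, 27, 4, Delta), (1, cs, 27, 4, Helix), (1, fin, 11, 5, Argo), (1, fin, 11, 5, Delta), (1, fin, 11, 5, Helix), (1, fin, 19, 6, Argo), (1, fin, 19, 6, Delta), (1, fin, 19, 6, Helix), (1, fin, 27, 4, Argo), (1, fin, 27, 4, Delta), (1, fin, 27, 4, Helix), (1, k1, 11, 5, Argo), (1, k1, 11, 5, Delta), (1, k1, 11, 5, Helix), (1, k1, 19, 6, Argo), (1, k1, 19, 6, Delta), (1, k1, 19, 6, Helix), (1, k1, 27, 4, Argo), (1, k1, 27, 4, Delta), (1, k1, 27, 4, Helix), (1, ops, 11, 5, Argo), (1, ops, 11, 5, Delta), (1, ops, 11, 5, Helix), (1, ops, 19, 6, Argo), (1, ops, 19, 6, Delta), (1, ops, 19, 6, Helix), (1, ops, 27, 4, Argo), (1, ops, 27, 4, Delta), (1, ops, 27, 4, Helix), (1, p1, 11, 5, Argo), (1, p1, 11, 5, Delta), (1, p1, 11, 5, Helix), (1, p1, 19, 6, Argo), (1, p1, 19, 6, Delta), (1, p1, 19, 6, Helix), (1, p1, 27, 4, Argo), (1, p1, 27, 4, Delta), (1, p1, 27, 4, Helix), (1, p2, 11, 5, Argo), (1, p2, 11, 5, Delta), (1, p2, 11, 5, Helix), (1, p2, 19, 6, Argo), (1, p2, 19, 6, Delta), (1, p2, 19, 6, Helix), (1, p2, 27, 4, Argo), (1, p2, 27, 4, Delta), (1, p2, 27, 4, Helix), (22, bio, 10, 1, Nova), (22, bio, 3, 2, Nova), (22, bio, 34, 1, Nova), (22, bio, 40, 8, Nova), (22, bio, 9, 9, Nova), (22, eng, 10, 1, Nova), (22, eng, 3, 2, Nova), (22, eng, 34, 1, Nova), (22, eng, 40, 8, Nova), (22, eng, 9, 9, Nova), (22, mkt, 10, 1, Nova), (22, mkt, 3, 2, Nova), (22, mkt, 34, 1, Nova), (22, mkt, 40, 8, Nova), (22, mkt, 9, 9, Nova), (22, p1, 10, 1, Nova), (22, p1, 3, 2, Nova), (22, p1, 34, 1, Nova), (22, p1, 40, 8, Nova), (22, p1, 9, 9, Nova)}
π_{title, credits} gives {(Argo, 4), (Argo, 5), (Argo, 6), (Delta, 4), (Delta, 5), (Delta, 6), (Helix, 4), (Helix, 5), (Helix, 6), (Nova, 1), (Nova, 2), (Nova, 8), (Nova, 9)} (61 duplicate(s) eliminated).
σ[title ≠ Argo]: keep tuples satisfying title ≠ Argo → {(Delta, 4), (Delta, 5), (Delta, 6), (Helix, 4), (Helix, 5), (Helix, 6), (Nova, 1), (Nova, 2), (Nova, 8), (Nova, 9)}
π_{credits, title} gives {(1, Nova), (2, Nova), (4, Delta), (4, Helix), (5, Delta), (5, Helix), (6, Delta), (6, Helix), (8, Nova), (9, Nova)}.

{(1, Nova), (2, Nova), (4, Delta), (4, Helix), (5, Delta), (5, Helix), (6, Delta), (6, Helix), (8, Nova), (9, Nova)}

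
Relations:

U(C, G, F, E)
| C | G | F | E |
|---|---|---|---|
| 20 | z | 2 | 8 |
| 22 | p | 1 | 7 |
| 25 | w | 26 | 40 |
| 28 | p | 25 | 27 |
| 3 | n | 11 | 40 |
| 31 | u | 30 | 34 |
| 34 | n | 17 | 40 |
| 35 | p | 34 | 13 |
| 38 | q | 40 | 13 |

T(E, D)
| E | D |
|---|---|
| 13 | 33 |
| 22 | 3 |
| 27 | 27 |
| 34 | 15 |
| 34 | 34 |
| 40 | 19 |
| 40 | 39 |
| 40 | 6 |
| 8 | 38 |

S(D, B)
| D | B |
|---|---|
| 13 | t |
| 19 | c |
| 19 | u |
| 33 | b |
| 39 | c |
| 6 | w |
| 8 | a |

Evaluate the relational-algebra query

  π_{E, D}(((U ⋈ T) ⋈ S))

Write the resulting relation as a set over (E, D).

{(13, 33), (40, 19), (40, 39), (40, 6)}

Joining U and T on E yields {(20, z, 2, 8, 38), (25, w, 26, 40, 19), (25, w, 26, 40, 39), (25, w, 26, 40, 6), (28, p, 25, 27, 27), (3, n, 11, 40, 19), (3, n, 11, 40, 39), (3, n, 11, 40, 6), (31, u, 30, 34, 15), (31, u, 30, 34, 34), (34, n, 17, 40, 19), (34, n, 17, 40, 39), (34, n, 17, 40, 6), (35, p, 34, 13, 33), (38, q, 40, 13, 33)}.
Joining (U ⋈ T) and S on D yields {(25, w, 26, 40, 19, c), (25, w, 26, 40, 19, u), (25, w, 26, 40, 39, c), (25, w, 26, 40, 6, w), (3, n, 11, 40, 19, c), (3, n, 11, 40, 19, u), (3, n, 11, 40, 39, c), (3, n, 11, 40, 6, w), (34, n, 17, 40, 19, c), (34, n, 17, 40, 19, u), (34, n, 17, 40, 39, c), (34, n, 17, 40, 6, w), (35, p, 34, 13, 33, b), (38, q, 40, 13, 33, b)}.
Projecting to E, D (10 duplicate(s) eliminated): {(13, 33), (40, 19), (40, 39), (40, 6)}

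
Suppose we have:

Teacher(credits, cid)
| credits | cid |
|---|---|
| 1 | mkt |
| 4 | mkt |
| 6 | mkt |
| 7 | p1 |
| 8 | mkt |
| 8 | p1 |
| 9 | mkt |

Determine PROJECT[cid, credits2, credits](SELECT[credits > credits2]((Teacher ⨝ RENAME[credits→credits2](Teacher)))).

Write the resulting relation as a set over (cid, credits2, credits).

{(mkt, 1, 4), (mkt, 1, 6), (mkt, 1, 8), (mkt, 1, 9), (mkt, 4, 6), (mkt, 4, 8), (mkt, 4, 9), (mkt, 6, 8), (mkt, 6, 9), (mkt, 8, 9), (p1, 7, 8)}

ρ[credits→credits2]: schema becomes (credits2, cid); tuples unchanged.
Joining Teacher and RENAME[credits→credits2](Teacher) on cid yields {(1, mkt, 1), (1, mkt, 4), (1, mkt, 6), (1, mkt, 8), (1, mkt, 9), (4, mkt, 1), (4, mkt, 4), (4, mkt, 6), (4, mkt, 8), (4, mkt, 9), (6, mkt, 1), (6, mkt, 4), (6, mkt, 6), (6, mkt, 8), (6, mkt, 9), (7, p1, 7), (7, p1, 8), (8, mkt, 1), (8, mkt, 4), (8, mkt, 6), (8, mkt, 8), (8, mkt, 9), (8, p1, 7), (8, p1, 8), (9, mkt, 1), (9, mkt, 4), (9, mkt, 6), (9, mkt, 8), (9, mkt, 9)}.
Selection credits > credits2: {(4, mkt, 1), (6, mkt, 1), (6, mkt, 4), (8, mkt, 1), (8, mkt, 4), (8, mkt, 6), (8, p1, 7), (9, mkt, 1), (9, mkt, 4), (9, mkt, 6), (9, mkt, 8)}
Keep only column(s) cid, credits2, credits: {(mkt, 1, 4), (mkt, 1, 6), (mkt, 1, 8), (mkt, 1, 9), (mkt, 4, 6), (mkt, 4, 8), (mkt, 4, 9), (mkt, 6, 8), (mkt, 6, 9), (mkt, 8, 9), (p1, 7, 8)}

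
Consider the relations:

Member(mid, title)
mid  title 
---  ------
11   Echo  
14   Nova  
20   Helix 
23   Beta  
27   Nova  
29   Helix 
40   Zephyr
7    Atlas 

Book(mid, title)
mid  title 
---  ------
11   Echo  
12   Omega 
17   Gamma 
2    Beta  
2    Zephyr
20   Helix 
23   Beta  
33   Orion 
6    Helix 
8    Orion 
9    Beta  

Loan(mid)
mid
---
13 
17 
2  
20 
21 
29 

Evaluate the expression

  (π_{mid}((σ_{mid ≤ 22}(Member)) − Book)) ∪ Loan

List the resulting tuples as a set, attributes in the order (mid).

{13, 14, 17, 2, 20, 21, 29, 7}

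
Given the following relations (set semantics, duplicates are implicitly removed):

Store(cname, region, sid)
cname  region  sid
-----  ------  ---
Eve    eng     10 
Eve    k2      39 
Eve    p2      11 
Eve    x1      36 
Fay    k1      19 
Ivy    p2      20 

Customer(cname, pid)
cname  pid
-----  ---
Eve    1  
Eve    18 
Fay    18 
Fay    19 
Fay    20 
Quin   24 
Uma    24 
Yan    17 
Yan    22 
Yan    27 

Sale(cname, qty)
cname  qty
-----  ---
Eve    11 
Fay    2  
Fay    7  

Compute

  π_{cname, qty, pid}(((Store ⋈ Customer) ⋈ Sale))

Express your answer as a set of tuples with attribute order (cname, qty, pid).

{(Eve, 11, 1), (Eve, 11, 18), (Fay, 2, 18), (Fay, 2, 19), (Fay, 2, 20), (Fay, 7, 18), (Fay, 7, 19), (Fay, 7, 20)}

Joining Store and Customer on cname yields {(Eve, eng, 10, 1), (Eve, eng, 10, 18), (Eve, k2, 39, 1), (Eve, k2, 39, 18), (Eve, p2, 11, 1), (Eve, p2, 11, 18), (Eve, x1, 36, 1), (Eve, x1, 36, 18), (Fay, k1, 19, 18), (Fay, k1, 19, 19), (Fay, k1, 19, 20)}.
Joining (Store ⋈ Customer) and Sale on cname yields {(Eve, eng, 10, 1, 11), (Eve, eng, 10, 18, 11), (Eve, k2, 39, 1, 11), (Eve, k2, 39, 18, 11), (Eve, p2, 11, 1, 11), (Eve, p2, 11, 18, 11), (Eve, x1, 36, 1, 11), (Eve, x1, 36, 18, 11), (Fay, k1, 19, 18, 2), (Fay, k1, 19, 18, 7), (Fay, k1, 19, 19, 2), (Fay, k1, 19, 19, 7), (Fay, k1, 19, 20, 2), (Fay, k1, 19, 20, 7)}.
π[cname, qty, pid]: project onto (cname, qty, pid) (6 duplicate(s) eliminated) → {(Eve, 11, 1), (Eve, 11, 18), (Fay, 2, 18), (Fay, 2, 19), (Fay, 2, 20), (Fay, 7, 18), (Fay, 7, 19), (Fay, 7, 20)}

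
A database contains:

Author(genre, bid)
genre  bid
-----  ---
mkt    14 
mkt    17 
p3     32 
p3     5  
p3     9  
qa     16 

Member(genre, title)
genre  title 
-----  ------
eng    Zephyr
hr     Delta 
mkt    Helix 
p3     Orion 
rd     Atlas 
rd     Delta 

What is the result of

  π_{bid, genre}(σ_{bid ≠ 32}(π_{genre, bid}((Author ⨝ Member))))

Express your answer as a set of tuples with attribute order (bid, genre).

{(14, mkt), (17, mkt), (5, p3), (9, p3)}

Natural join on genre: {(mkt, 14, Helix), (mkt, 17, Helix), (p3, 32, Orion), (p3, 5, Orion), (p3, 9, Orion)}
Projecting to genre, bid: {(mkt, 14), (mkt, 17), (p3, 32), (p3, 5), (p3, 9)}
Apply σ_{bid ≠ 32}; surviving tuples: {(mkt, 14), (mkt, 17), (p3, 5), (p3, 9)}
Projecting to bid, genre: {(14, mkt), (17, mkt), (5, p3), (9, p3)}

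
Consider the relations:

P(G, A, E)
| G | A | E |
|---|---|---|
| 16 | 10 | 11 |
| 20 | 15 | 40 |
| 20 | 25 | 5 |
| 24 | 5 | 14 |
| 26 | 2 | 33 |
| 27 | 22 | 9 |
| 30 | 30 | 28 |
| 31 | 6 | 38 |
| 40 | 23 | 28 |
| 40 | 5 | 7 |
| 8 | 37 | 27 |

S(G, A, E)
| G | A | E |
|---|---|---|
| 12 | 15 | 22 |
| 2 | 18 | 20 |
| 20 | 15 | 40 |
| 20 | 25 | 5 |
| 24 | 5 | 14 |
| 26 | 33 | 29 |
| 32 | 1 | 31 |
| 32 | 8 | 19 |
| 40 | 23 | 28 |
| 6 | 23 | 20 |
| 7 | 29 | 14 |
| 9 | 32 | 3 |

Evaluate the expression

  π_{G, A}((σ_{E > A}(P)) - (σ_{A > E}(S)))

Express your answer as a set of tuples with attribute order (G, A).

{(16, 10), (20, 15), (24, 5), (26, 2), (31, 6), (40, 23), (40, 5)}

Filtering on E > A leaves {(16, 10, 11), (20, 15, 40), (24, 5, 14), (26, 2, 33), (31, 6, 38), (40, 23, 28), (40, 5, 7)}.
Filtering on A > E leaves {(20, 25, 5), (26, 33, 29), (6, 23, 20), (7, 29, 14), (9, 32, 3)}.
Difference: {(16, 10, 11), (20, 15, 40), (24, 5, 14), (26, 2, 33), (31, 6, 38), (40, 23, 28), (40, 5, 7)} with {(20, 25, 5), (26, 33, 29), (6, 23, 20), (7, 29, 14), (9, 32, 3)} → {(16, 10, 11), (20, 15, 40), (24, 5, 14), (26, 2, 33), (31, 6, 38), (40, 23, 28), (40, 5, 7)}
π[G, A]: project onto (G, A) → {(16, 10), (20, 15), (24, 5), (26, 2), (31, 6), (40, 23), (40, 5)}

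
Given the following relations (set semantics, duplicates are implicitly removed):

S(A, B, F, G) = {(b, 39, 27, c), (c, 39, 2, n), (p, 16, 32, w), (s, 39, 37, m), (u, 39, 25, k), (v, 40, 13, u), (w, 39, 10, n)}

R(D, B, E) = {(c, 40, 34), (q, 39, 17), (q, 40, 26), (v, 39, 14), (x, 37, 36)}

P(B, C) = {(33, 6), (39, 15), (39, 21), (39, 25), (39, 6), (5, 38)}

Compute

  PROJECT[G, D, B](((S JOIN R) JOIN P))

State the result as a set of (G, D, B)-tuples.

{(c, q, 39), (c, v, 39), (k, q, 39), (k, v, 39), (m, q, 39), (m, v, 39), (n, q, 39), (n, v, 39)}

S ⋈ R (natural join on B): {(b, 39, 27, c, q, 17), (b, 39, 27, c, v, 14), (c, 39, 2, n, q, 17), (c, 39, 2, n, v, 14), (s, 39, 37, m, q, 17), (s, 39, 37, m, v, 14), (u, 39, 25, k, q, 17), (u, 39, 25, k, v, 14), (v, 40, 13, u, c, 34), (v, 40, 13, u, q, 26), (w, 39, 10, n, q, 17), (w, 39, 10, n, v, 14)}
(S JOIN R) ⋈ P (natural join on B): {(b, 39, 27, c, q, 17, 15), (b, 39, 27, c, q, 17, 21), (b, 39, 27, c, q, 17, 25), (b, 39, 27, c, q, 17, 6), (b, 39, 27, c, v, 14, 15), (b, 39, 27, c, v, 14, 21), (b, 39, 27, c, v, 14, 25), (b, 39, 27, c, v, 14, 6), (c, 39, 2, n, q, 17, 15), (c, 39, 2, n, q, 17, 21), (c, 39, 2, n, q, 17, 25), (c, 39, 2, n, q, 17, 6), (c, 39, 2, n, v, 14, 15), (c, 39, 2, n, v, 14, 21), (c, 39, 2, n, v, 14, 25), (c, 39, 2, n, v, 14, 6), (s, 39, 37, m, q, 17, 15), (s, 39, 37, m, q, 17, 21), (s, 39, 37, m, q, 17, 25), (s, 39, 37, m, q, 17, 6), (s, 39, 37, m, v, 14, 15), (s, 39, 37, m, v, 14, 21), (s, 39, 37, m, v, 14, 25), (s, 39, 37, m, v, 14, 6), (u, 39, 25, k, q, 17, 15), (u, 39, 25, k, q, 17, 21), (u, 39, 25, k, q, 17, 25), (u, 39, 25, k, q, 17, 6), (u, 39, 25, k, v, 14, 15), (u, 39, 25, k, v, 14, 21), (u, 39, 25, k, v, 14, 25), (u, 39, 25, k, v, 14, 6), (w, 39, 10, n, q, 17, 15), (w, 39, 10, n, q, 17, 21), (w, 39, 10, n, q, 17, 25), (w, 39, 10, n, q, 17, 6), (w, 39, 10, n, v, 14, 15), (w, 39, 10, n, v, 14, 21), (w, 39, 10, n, v, 14, 25), (w, 39, 10, n, v, 14, 6)}
π[G, D, B]: project onto (G, D, B) (32 duplicate(s) eliminated) → {(c, q, 39), (c, v, 39), (k, q, 39), (k, v, 39), (m, q, 39), (m, v, 39), (n, q, 39), (n, v, 39)}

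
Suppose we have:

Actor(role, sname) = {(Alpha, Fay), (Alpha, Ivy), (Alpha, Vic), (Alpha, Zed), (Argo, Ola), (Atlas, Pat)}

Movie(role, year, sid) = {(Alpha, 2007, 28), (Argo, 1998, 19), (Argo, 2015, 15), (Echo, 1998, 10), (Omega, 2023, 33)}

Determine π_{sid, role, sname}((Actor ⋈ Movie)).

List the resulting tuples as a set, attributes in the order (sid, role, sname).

{(15, Argo, Ola), (19, Argo, Ola), (28, Alpha, Fay), (28, Alpha, Ivy), (28, Alpha, Vic), (28, Alpha, Zed)}

Actor ⋈ Movie (natural join on role): {(Alpha, Fay, 2007, 28), (Alpha, Ivy, 2007, 28), (Alpha, Vic, 2007, 28), (Alpha, Zed, 2007, 28), (Argo, Ola, 1998, 19), (Argo, Ola, 2015, 15)}
π_{sid, role, sname} gives {(15, Argo, Ola), (19, Argo, Ola), (28, Alpha, Fay), (28, Alpha, Ivy), (28, Alpha, Vic), (28, Alpha, Zed)}.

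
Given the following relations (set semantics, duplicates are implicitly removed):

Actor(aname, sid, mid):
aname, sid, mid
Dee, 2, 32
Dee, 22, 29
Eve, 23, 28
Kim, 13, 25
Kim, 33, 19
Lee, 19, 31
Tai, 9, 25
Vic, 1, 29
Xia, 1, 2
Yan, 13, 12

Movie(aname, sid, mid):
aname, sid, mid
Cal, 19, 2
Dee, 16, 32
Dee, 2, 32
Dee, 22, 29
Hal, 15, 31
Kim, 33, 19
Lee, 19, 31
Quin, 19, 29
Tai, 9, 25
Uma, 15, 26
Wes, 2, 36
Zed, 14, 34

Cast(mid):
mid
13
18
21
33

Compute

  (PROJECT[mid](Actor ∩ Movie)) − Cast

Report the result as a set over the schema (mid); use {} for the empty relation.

Taking the intersection: {(Dee, 2, 32), (Dee, 22, 29), (Kim, 33, 19), (Lee, 19, 31), (Tai, 9, 25)}
Projecting to mid: {19, 25, 29, 31, 32}
Taking the difference: {19, 25, 29, 31, 32}

{19, 25, 29, 31, 32}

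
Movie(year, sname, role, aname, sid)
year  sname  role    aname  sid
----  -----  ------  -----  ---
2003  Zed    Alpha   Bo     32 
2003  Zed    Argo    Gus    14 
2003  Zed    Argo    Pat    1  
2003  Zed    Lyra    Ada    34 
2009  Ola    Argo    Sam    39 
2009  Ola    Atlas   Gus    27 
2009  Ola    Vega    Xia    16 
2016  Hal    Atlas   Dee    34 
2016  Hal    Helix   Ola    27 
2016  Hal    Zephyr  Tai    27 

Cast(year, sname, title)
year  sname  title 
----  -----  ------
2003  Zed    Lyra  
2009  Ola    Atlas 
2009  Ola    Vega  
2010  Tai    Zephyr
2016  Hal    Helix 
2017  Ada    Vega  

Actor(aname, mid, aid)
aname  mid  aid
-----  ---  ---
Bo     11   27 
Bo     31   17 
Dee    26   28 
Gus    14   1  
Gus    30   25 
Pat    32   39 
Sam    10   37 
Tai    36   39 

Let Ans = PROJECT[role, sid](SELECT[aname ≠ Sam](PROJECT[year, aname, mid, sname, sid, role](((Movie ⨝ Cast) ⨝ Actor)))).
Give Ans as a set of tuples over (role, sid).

{(Alpha, 32), (Argo, 1), (Argo, 14), (Atlas, 27), (Atlas, 34), (Zephyr, 27)}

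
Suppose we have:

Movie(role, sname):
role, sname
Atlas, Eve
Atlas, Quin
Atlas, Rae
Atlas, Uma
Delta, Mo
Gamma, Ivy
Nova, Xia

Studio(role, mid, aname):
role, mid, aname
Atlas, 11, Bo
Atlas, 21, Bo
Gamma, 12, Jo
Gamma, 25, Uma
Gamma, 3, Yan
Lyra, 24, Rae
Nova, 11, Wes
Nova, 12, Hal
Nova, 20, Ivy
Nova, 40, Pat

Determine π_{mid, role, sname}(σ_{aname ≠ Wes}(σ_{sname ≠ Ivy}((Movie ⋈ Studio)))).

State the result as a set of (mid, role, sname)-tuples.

{(11, Atlas, Eve), (11, Atlas, Quin), (11, Atlas, Rae), (11, Atlas, Uma), (12, Nova, Xia), (20, Nova, Xia), (21, Atlas, Eve), (21, Atlas, Quin), (21, Atlas, Rae), (21, Atlas, Uma), (40, Nova, Xia)}

Joining Movie and Studio on role yields {(Atlas, Eve, 11, Bo), (Atlas, Eve, 21, Bo), (Atlas, Quin, 11, Bo), (Atlas, Quin, 21, Bo), (Atlas, Rae, 11, Bo), (Atlas, Rae, 21, Bo), (Atlas, Uma, 11, Bo), (Atlas, Uma, 21, Bo), (Gamma, Ivy, 12, Jo), (Gamma, Ivy, 25, Uma), (Gamma, Ivy, 3, Yan), (Nova, Xia, 11, Wes), (Nova, Xia, 12, Hal), (Nova, Xia, 20, Ivy), (Nova, Xia, 40, Pat)}.
Apply σ_{sname ≠ Ivy}; surviving tuples: {(Atlas, Eve, 11, Bo), (Atlas, Eve, 21, Bo), (Atlas, Quin, 11, Bo), (Atlas, Quin, 21, Bo), (Atlas, Rae, 11, Bo), (Atlas, Rae, 21, Bo), (Atlas, Uma, 11, Bo), (Atlas, Uma, 21, Bo), (Nova, Xia, 11, Wes), (Nova, Xia, 12, Hal), (Nova, Xia, 20, Ivy), (Nova, Xia, 40, Pat)}
Apply σ_{aname ≠ Wes}; surviving tuples: {(Atlas, Eve, 11, Bo), (Atlas, Eve, 21, Bo), (Atlas, Quin, 11, Bo), (Atlas, Quin, 21, Bo), (Atlas, Rae, 11, Bo), (Atlas, Rae, 21, Bo), (Atlas, Uma, 11, Bo), (Atlas, Uma, 21, Bo), (Nova, Xia, 12, Hal), (Nova, Xia, 20, Ivy), (Nova, Xia, 40, Pat)}
Projecting to mid, role, sname: {(11, Atlas, Eve), (11, Atlas, Quin), (11, Atlas, Rae), (11, Atlas, Uma), (12, Nova, Xia), (20, Nova, Xia), (21, Atlas, Eve), (21, Atlas, Quin), (21, Atlas, Rae), (21, Atlas, Uma), (40, Nova, Xia)}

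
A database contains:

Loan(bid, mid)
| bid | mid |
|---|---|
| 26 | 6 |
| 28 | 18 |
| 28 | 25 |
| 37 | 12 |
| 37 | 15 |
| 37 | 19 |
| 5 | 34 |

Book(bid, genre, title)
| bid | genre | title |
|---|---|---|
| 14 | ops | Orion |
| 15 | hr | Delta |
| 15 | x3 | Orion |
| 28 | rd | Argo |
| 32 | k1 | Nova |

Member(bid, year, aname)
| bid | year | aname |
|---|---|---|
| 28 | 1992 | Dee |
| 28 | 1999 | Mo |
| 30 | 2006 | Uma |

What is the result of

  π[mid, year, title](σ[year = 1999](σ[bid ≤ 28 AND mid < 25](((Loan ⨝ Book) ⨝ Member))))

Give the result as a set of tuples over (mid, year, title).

Natural join on bid: {(28, 18, rd, Argo), (28, 25, rd, Argo)}
Natural join on bid: {(28, 18, rd, Argo, 1992, Dee), (28, 18, rd, Argo, 1999, Mo), (28, 25, rd, Argo, 1992, Dee), (28, 25, rd, Argo, 1999, Mo)}
Selection bid ≤ 28 AND mid < 25: {(28, 18, rd, Argo, 1992, Dee), (28, 18, rd, Argo, 1999, Mo)}
Selection year = 1999: {(28, 18, rd, Argo, 1999, Mo)}
π[mid, year, title]: project onto (mid, year, title) → {(18, 1999, Argo)}

{(18, 1999, Argo)}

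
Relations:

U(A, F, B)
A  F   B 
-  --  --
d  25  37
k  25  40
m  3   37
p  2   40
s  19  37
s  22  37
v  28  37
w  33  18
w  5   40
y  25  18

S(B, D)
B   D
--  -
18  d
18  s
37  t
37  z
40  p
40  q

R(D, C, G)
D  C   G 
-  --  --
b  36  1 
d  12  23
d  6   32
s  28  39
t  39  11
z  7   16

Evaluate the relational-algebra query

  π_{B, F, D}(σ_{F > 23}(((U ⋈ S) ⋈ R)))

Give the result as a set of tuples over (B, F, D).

Natural join on B: {(d, 25, 37, t), (d, 25, 37, z), (k, 25, 40, p), (k, 25, 40, q), (m, 3, 37, t), (m, 3, 37, z), (p, 2, 40, p), (p, 2, 40, q), (s, 19, 37, t), (s, 19, 37, z), (s, 22, 37, t), (s, 22, 37, z), (v, 28, 37, t), (v, 28, 37, z), (w, 33, 18, d), (w, 33, 18, s), (w, 5, 40, p), (w, 5, 40, q), (y, 25, 18, d), (y, 25, 18, s)}
Natural join on D: {(d, 25, 37, t, 39, 11), (d, 25, 37, z, 7, 16), (m, 3, 37, t, 39, 11), (m, 3, 37, z, 7, 16), (s, 19, 37, t, 39, 11), (s, 19, 37, z, 7, 16), (s, 22, 37, t, 39, 11), (s, 22, 37, z, 7, 16), (v, 28, 37, t, 39, 11), (v, 28, 37, z, 7, 16), (w, 33, 18, d, 12, 23), (w, 33, 18, d, 6, 32), (w, 33, 18, s, 28, 39), (y, 25, 18, d, 12, 23), (y, 25, 18, d, 6, 32), (y, 25, 18, s, 28, 39)}
Selection F > 23: {(d, 25, 37, t, 39, 11), (d, 25, 37, z, 7, 16), (v, 28, 37, t, 39, 11), (v, 28, 37, z, 7, 16), (w, 33, 18, d, 12, 23), (w, 33, 18, d, 6, 32), (w, 33, 18, s, 28, 39), (y, 25, 18, d, 12, 23), (y, 25, 18, d, 6, 32), (y, 25, 18, s, 28, 39)}
π_{B, F, D} gives {(18, 25, d), (18, 25, s), (18, 33, d), (18, 33, s), (37, 25, t), (37, 25, z), (37, 28, t), (37, 28, z)} (2 duplicate(s) eliminated).

{(18, 25, d), (18, 25, s), (18, 33, d), (18, 33, s), (37, 25, t), (37, 25, z), (37, 28, t), (37, 28, z)}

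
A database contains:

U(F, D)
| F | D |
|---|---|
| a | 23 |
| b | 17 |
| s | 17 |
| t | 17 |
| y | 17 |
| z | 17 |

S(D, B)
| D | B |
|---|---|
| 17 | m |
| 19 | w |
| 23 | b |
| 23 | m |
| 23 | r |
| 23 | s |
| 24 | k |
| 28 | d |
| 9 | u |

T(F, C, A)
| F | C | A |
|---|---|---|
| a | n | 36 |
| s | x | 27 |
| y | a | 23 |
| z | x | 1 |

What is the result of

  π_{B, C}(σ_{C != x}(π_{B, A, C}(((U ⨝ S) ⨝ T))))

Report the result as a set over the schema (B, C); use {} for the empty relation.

{(b, n), (m, a), (m, n), (r, n), (s, n)}

U ⋈ S (natural join on D): {(a, 23, b), (a, 23, m), (a, 23, r), (a, 23, s), (b, 17, m), (s, 17, m), (t, 17, m), (y, 17, m), (z, 17, m)}
(U ⨝ S) ⋈ T (natural join on F): {(a, 23, b, n, 36), (a, 23, m, n, 36), (a, 23, r, n, 36), (a, 23, s, n, 36), (s, 17, m, x, 27), (y, 17, m, a, 23), (z, 17, m, x, 1)}
Keep only column(s) B, A, C: {(b, 36, n), (m, 1, x), (m, 23, a), (m, 27, x), (m, 36, n), (r, 36, n), (s, 36, n)}
Filtering on C != x leaves {(b, 36, n), (m, 23, a), (m, 36, n), (r, 36, n), (s, 36, n)}.
Keep only column(s) B, C: {(b, n), (m, a), (m, n), (r, n), (s, n)}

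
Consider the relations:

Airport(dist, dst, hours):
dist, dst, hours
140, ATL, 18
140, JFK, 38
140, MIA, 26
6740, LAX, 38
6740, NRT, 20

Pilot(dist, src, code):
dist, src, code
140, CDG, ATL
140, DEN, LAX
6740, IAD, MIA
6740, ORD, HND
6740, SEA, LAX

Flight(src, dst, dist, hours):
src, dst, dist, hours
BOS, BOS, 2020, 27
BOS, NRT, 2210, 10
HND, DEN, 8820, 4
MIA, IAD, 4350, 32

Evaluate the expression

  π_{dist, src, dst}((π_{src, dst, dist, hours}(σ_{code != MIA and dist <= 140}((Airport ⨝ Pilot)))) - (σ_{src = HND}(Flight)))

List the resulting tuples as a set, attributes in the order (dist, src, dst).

{(140, CDG, ATL), (140, CDG, JFK), (140, CDG, MIA), (140, DEN, ATL), (140, DEN, JFK), (140, DEN, MIA)}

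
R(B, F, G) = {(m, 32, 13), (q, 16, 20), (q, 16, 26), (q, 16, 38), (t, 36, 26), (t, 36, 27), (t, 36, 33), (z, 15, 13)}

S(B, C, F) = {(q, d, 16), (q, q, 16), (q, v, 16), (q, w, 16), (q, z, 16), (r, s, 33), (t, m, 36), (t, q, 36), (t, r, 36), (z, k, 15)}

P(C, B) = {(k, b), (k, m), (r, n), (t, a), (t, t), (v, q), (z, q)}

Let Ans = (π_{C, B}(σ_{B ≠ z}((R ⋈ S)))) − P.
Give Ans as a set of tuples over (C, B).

Joining R and S on B, F yields {(q, 16, 20, d), (q, 16, 20, q), (q, 16, 20, v), (q, 16, 20, w), (q, 16, 20, z), (q, 16, 26, d), (q, 16, 26, q), (q, 16, 26, v), (q, 16, 26, w), (q, 16, 26, z), (q, 16, 38, d), (q, 16, 38, q), (q, 16, 38, v), (q, 16, 38, w), (q, 16, 38, z), (t, 36, 26, m), (t, 36, 26, q), (t, 36, 26, r), (t, 36, 27, m), (t, 36, 27, q), (t, 36, 27, r), (t, 36, 33, m), (t, 36, 33, q), (t, 36, 33, r), (z, 15, 13, k)}.
Selection B ≠ z: {(q, 16, 20, d), (q, 16, 20, q), (q, 16, 20, v), (q, 16, 20, w), (q, 16, 20, z), (q, 16, 26, d), (q, 16, 26, q), (q, 16, 26, v), (q, 16, 26, w), (q, 16, 26, z), (q, 16, 38, d), (q, 16, 38, q), (q, 16, 38, v), (q, 16, 38, w), (q, 16, 38, z), (t, 36, 26, m), (t, 36, 26, q), (t, 36, 26, r), (t, 36, 27, m), (t, 36, 27, q), (t, 36, 27, r), (t, 36, 33, m), (t, 36, 33, q), (t, 36, 33, r)}
π_{C, B} gives {(d, q), (m, t), (q, q), (q, t), (r, t), (v, q), (w, q), (z, q)} (16 duplicate(s) eliminated).
Set difference of the two operands is {(d, q), (m, t), (q, q), (q, t), (r, t), (w, q)}.

{(d, q), (m, t), (q, q), (q, t), (r, t), (w, q)}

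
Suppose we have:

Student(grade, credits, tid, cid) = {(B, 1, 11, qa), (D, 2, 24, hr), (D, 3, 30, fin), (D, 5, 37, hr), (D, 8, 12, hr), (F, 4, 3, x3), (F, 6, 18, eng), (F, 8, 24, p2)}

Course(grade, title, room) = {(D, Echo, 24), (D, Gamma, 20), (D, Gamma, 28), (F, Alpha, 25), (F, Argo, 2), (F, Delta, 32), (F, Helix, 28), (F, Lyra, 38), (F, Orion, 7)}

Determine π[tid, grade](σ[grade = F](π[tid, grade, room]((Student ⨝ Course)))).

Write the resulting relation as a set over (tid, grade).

Natural join on grade: {(D, 2, 24, hr, Echo, 24), (D, 2, 24, hr, Gamma, 20), (D, 2, 24, hr, Gamma, 28), (D, 3, 30, fin, Echo, 24), (D, 3, 30, fin, Gamma, 20), (D, 3, 30, fin, Gamma, 28), (D, 5, 37, hr, Echo, 24), (D, 5, 37, hr, Gamma, 20), (D, 5, 37, hr, Gamma, 28), (D, 8, 12, hr, Echo, 24), (D, 8, 12, hr, Gamma, 20), (D, 8, 12, hr, Gamma, 28), (F, 4, 3, x3, Alpha, 25), (F, 4, 3, x3, Argo, 2), (F, 4, 3, x3, Delta, 32), (F, 4, 3, x3, Helix, 28), (F, 4, 3, x3, Lyra, 38), (F, 4, 3, x3, Orion, 7), (F, 6, 18, eng, Alpha, 25), (F, 6, 18, eng, Argo, 2), (F, 6, 18, eng, Delta, 32), (F, 6, 18, eng, Helix, 28), (F, 6, 18, eng, Lyra, 38), (F, 6, 18, eng, Orion, 7), (F, 8, 24, p2, Alpha, 25), (F, 8, 24, p2, Argo, 2), (F, 8, 24, p2, Delta, 32), (F, 8, 24, p2, Helix, 28), (F, 8, 24, p2, Lyra, 38), (F, 8, 24, p2, Orion, 7)}
π[tid, grade, room]: project onto (tid, grade, room) → {(12, D, 20), (12, D, 24), (12, D, 28), (18, F, 2), (18, F, 25), (18, F, 28), (18, F, 32), (18, F, 38), (18, F, 7), (24, D, 20), (24, D, 24), (24, D, 28), (24, F, 2), (24, F, 25), (24, F, 28), (24, F, 32), (24, F, 38), (24, F, 7), (3, F, 2), (3, F, 25), (3, F, 28), (3, F, 32), (3, F, 38), (3, F, 7), (30, D, 20), (30, D, 24), (30, D, 28), (37, D, 20), (37, D, 24), (37, D, 28)}
Selection grade = F: {(18, F, 2), (18, F, 25), (18, F, 28), (18, F, 32), (18, F, 38), (18, F, 7), (24, F, 2), (24, F, 25), (24, F, 28), (24, F, 32), (24, F, 38), (24, F, 7), (3, F, 2), (3, F, 25), (3, F, 28), (3, F, 32), (3, F, 38), (3, F, 7)}
π[tid, grade]: project onto (tid, grade) (15 duplicate(s) eliminated) → {(18, F), (24, F), (3, F)}

{(18, F), (24, F), (3, F)}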